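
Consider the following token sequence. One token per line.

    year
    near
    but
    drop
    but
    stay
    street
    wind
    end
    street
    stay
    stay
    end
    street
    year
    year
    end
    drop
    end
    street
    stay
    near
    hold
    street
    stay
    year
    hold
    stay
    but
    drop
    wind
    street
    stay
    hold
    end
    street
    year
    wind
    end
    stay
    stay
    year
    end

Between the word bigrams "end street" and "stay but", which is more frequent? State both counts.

"end street" (4 vs 1)

"end street": 4 occurrences
"stay but": 1 occurrence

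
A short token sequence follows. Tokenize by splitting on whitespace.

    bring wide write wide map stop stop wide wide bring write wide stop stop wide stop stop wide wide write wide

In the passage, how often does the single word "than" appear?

Scanning the 21 tokens for "than":
  (none found)

0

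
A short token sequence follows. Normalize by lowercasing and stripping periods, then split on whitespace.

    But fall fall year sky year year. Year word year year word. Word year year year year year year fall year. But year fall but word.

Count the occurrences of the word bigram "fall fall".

Scanning the 25 overlapping bigram windows for "fall fall":
  position 2–3: fall fall

1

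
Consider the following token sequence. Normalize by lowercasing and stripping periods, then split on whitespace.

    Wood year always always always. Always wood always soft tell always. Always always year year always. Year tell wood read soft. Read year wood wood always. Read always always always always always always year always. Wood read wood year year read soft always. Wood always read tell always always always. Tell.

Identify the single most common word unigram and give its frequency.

"always", 22 times

Unigram frequencies (highest first):
  always: 22
  wood: 8
  year: 8
  read: 6
  tell: 4
  soft: 3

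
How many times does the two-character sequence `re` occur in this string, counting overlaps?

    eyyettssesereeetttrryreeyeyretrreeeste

Sliding a length-2 window over the 38 characters (37 positions):
  position 12–13: re
  position 22–23: re
  position 28–29: re
  position 32–33: re

4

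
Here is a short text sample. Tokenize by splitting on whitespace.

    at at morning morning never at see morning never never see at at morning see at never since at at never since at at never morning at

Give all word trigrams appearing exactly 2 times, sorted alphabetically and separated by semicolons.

at at morning; at at never; at never since; never since at; since at at

Trigram counts meeting the condition (exactly 2 times):
  at at morning: 2
  at at never: 2
  at never since: 2
  never since at: 2
  since at at: 2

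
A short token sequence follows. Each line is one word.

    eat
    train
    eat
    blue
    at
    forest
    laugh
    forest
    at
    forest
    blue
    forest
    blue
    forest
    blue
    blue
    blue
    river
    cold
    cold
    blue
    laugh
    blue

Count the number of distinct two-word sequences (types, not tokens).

17

23 tokens → 22 bigram windows in total.
Repeated bigrams (each contributes count−1 duplicates):
  forest blue: 3
  at forest: 2
  blue blue: 2
  blue forest: 2
5 duplicate windows → 22 − 5 = 17 distinct.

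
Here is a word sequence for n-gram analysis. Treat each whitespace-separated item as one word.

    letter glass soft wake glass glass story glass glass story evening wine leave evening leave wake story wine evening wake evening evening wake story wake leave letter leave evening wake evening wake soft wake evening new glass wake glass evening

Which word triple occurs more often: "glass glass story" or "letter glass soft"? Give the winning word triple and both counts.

"glass glass story" (2 vs 1)

"glass glass story": 2 occurrences
"letter glass soft": 1 occurrence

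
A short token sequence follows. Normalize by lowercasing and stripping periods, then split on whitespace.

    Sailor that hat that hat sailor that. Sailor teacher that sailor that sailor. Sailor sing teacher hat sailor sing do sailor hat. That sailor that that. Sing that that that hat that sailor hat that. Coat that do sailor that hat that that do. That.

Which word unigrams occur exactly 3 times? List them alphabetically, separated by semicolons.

do; sing

Unigram counts meeting the condition (exactly 3 times):
  do: 3
  sing: 3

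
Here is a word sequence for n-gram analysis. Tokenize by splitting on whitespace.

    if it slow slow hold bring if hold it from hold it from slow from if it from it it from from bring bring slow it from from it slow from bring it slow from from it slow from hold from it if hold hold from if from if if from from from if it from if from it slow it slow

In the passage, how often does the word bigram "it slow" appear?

Scanning the 61 overlapping bigram windows for "it slow":
  position 2–3: it slow
  position 29–30: it slow
  position 33–34: it slow
  position 37–38: it slow
  position 59–60: it slow
  position 61–62: it slow

6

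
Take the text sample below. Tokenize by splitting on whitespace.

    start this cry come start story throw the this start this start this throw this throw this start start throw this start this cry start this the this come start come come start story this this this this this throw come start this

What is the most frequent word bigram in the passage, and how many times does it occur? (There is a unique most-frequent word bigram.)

Bigram frequencies (highest first):
  start this: 6
  come start: 4
  this start: 4
  this this: 4
  this throw: 3
  throw this: 3
  … (15 more, each ≤ 2)

"start this", 6 times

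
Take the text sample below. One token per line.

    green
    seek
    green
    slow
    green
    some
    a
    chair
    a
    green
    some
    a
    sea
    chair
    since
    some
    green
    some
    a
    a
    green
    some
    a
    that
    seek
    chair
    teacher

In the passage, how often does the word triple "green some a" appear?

Scanning the 25 overlapping trigram windows for "green some a":
  position 5–7: green some a
  position 10–12: green some a
  position 17–19: green some a
  position 21–23: green some a

4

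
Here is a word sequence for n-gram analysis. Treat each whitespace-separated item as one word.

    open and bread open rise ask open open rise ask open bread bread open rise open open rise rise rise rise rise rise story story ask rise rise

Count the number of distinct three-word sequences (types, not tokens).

28 tokens → 26 trigram windows in total.
Repeated trigrams (each contributes count−1 duplicates):
  rise rise rise: 4
  bread open rise: 2
  open open rise: 2
  open rise ask: 2
  rise ask open: 2
7 duplicate windows → 26 − 7 = 19 distinct.

19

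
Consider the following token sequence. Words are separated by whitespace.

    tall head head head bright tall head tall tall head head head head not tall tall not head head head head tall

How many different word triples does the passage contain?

22 tokens → 20 trigram windows in total.
Repeated trigrams (each contributes count−1 duplicates):
  head head head: 5
  tall head head: 2
5 duplicate windows → 20 − 5 = 15 distinct.

15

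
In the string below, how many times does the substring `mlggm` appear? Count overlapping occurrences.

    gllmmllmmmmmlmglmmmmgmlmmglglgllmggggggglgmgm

Sliding a length-5 window over the 45 characters (41 positions):
  (no match at any position)

0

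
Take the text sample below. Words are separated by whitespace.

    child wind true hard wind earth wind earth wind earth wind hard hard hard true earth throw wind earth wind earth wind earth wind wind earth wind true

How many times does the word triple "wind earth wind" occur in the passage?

Scanning the 26 overlapping trigram windows for "wind earth wind":
  position 5–7: wind earth wind
  position 7–9: wind earth wind
  position 9–11: wind earth wind
  position 18–20: wind earth wind
  position 20–22: wind earth wind
  position 22–24: wind earth wind
  position 25–27: wind earth wind

7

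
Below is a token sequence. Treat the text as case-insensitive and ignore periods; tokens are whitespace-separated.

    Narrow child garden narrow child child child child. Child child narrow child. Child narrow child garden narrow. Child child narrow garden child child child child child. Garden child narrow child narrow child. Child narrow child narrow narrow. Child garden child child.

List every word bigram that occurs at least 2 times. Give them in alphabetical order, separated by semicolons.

child child; child garden; child narrow; garden child; garden narrow; narrow child

Bigram counts meeting the condition (at least 2 times):
  child child: 13
  child garden: 4
  child narrow: 7
  garden child: 3
  garden narrow: 2
  narrow child: 9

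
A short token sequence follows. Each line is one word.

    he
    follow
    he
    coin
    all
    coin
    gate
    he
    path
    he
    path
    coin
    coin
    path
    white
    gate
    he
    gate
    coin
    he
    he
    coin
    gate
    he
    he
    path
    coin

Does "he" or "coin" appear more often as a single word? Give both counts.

"he": 9 occurrences
"coin": 7 occurrences

"he" (9 vs 7)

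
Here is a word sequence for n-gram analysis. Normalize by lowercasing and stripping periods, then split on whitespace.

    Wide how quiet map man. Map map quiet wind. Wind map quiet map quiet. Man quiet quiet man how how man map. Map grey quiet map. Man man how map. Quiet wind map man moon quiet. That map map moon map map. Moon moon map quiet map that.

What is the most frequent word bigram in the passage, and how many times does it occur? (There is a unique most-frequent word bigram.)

"map quiet", 5 times

Bigram frequencies (highest first):
  map quiet: 5
  quiet map: 4
  map map: 4
  map man: 3
  man map: 2
  quiet wind: 2
  … (22 more, each ≤ 2)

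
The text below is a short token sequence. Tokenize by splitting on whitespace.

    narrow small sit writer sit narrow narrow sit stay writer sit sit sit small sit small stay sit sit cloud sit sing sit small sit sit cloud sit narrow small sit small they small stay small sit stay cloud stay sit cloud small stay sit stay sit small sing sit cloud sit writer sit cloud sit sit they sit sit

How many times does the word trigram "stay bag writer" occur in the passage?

0

Scanning the 58 overlapping trigram windows for "stay bag writer":
  (none found)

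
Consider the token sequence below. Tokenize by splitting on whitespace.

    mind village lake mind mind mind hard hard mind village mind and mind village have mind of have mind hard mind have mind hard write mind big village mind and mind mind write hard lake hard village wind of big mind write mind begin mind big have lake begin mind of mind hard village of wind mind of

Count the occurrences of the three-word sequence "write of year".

Scanning the 56 overlapping trigram windows for "write of year":
  (none found)

0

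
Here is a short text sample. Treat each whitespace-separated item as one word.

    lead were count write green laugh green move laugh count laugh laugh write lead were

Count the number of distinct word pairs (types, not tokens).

15 tokens → 14 bigram windows in total.
Repeated bigrams (each contributes count−1 duplicates):
  lead were: 2
1 duplicate windows → 14 − 1 = 13 distinct.

13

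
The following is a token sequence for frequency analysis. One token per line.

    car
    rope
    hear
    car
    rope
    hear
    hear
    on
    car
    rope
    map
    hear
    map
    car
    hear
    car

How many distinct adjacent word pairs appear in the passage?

11

16 tokens → 15 bigram windows in total.
Repeated bigrams (each contributes count−1 duplicates):
  car rope: 3
  hear car: 2
  rope hear: 2
4 duplicate windows → 15 − 4 = 11 distinct.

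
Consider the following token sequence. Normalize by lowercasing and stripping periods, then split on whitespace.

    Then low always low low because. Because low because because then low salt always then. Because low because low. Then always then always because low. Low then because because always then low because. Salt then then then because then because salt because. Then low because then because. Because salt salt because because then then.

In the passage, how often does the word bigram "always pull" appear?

0

Scanning the 53 overlapping bigram windows for "always pull":
  (none found)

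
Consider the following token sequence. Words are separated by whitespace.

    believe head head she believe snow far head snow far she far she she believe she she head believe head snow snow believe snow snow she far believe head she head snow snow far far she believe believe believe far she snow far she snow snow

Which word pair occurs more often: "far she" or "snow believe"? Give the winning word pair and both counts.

"far she" (5 vs 1)

"far she": 5 occurrences
"snow believe": 1 occurrence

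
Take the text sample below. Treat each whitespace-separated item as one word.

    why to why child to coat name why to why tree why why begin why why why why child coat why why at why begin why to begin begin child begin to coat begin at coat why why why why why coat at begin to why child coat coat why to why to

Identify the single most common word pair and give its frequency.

Bigram frequencies (highest first):
  why why: 9
  why to: 5
  to why: 4
  why child: 3
  coat why: 3
  to coat: 2
  … (22 more, each ≤ 2)

"why why", 9 times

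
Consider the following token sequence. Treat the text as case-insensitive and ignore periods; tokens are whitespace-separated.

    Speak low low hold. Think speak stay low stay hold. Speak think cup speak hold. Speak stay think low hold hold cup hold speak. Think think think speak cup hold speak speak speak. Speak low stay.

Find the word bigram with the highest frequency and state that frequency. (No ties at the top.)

"hold speak", 4 times

Bigram frequencies (highest first):
  hold speak: 4
  speak speak: 3
  speak low: 2
  low hold: 2
  think speak: 2
  speak stay: 2
  … (16 more, each ≤ 2)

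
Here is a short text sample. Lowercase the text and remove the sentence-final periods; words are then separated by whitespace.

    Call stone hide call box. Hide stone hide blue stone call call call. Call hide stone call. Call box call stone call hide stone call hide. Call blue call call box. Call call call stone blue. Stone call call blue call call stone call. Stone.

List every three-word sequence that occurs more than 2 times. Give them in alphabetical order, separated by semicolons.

Trigram counts meeting the condition (more than 2 times):
  call call call: 3
  stone call call: 3

call call call; stone call call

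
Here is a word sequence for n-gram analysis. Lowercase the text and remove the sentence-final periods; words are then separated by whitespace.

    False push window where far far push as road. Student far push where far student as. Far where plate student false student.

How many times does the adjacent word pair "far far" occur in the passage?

1

Scanning the 21 overlapping bigram windows for "far far":
  position 5–6: far far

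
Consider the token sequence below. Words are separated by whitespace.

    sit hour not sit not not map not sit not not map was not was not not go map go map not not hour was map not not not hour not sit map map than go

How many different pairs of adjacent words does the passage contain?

20

36 tokens → 35 bigram windows in total.
Repeated bigrams (each contributes count−1 duplicates):
  not not: 6
  map not: 3
  not sit: 3
  go map: 2
  hour not: 2
  not hour: 2
  not map: 2
  sit not: 2
  … (1 more repeated)
15 duplicate windows → 35 − 15 = 20 distinct.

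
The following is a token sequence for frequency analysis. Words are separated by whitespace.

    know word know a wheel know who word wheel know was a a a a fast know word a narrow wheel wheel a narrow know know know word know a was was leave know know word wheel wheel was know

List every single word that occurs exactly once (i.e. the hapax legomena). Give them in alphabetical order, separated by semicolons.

Unigram counts meeting the condition (exactly once (i.e. the hapax legomena)):
  fast: 1
  leave: 1
  who: 1

fast; leave; who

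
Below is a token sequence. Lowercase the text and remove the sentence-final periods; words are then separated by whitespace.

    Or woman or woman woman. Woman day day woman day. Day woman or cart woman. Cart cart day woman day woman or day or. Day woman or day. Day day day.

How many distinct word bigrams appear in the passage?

31 tokens → 30 bigram windows in total.
Repeated bigrams (each contributes count−1 duplicates):
  day day: 5
  day woman: 5
  woman or: 4
  or day: 3
  woman day: 3
  or woman: 2
  woman woman: 2
17 duplicate windows → 30 − 17 = 13 distinct.

13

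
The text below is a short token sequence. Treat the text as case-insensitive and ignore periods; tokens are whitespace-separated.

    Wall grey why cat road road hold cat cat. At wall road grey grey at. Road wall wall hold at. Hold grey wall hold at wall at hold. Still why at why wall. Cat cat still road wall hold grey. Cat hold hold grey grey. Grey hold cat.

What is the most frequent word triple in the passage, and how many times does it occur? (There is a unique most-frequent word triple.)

Trigram frequencies (highest first):
  wall hold at: 2
  wall grey why: 1
  grey why cat: 1
  why cat road: 1
  cat road road: 1
  road road hold: 1
  … (39 more, each ≤ 1)

"wall hold at", 2 times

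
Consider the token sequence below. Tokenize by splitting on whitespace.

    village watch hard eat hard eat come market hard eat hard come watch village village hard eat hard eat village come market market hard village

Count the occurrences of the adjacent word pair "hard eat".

Scanning the 24 overlapping bigram windows for "hard eat":
  position 3–4: hard eat
  position 5–6: hard eat
  position 9–10: hard eat
  position 16–17: hard eat
  position 18–19: hard eat

5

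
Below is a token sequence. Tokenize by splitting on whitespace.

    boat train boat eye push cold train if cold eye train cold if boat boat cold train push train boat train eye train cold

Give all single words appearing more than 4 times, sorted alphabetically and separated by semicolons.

Unigram counts meeting the condition (more than 4 times):
  boat: 5
  cold: 5
  train: 7

boat; cold; train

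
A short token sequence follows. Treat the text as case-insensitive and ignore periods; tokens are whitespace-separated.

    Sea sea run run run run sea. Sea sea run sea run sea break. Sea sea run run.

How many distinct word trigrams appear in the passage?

11

18 tokens → 16 trigram windows in total.
Repeated trigrams (each contributes count−1 duplicates):
  sea sea run: 3
  run run run: 2
  sea run run: 2
  sea run sea: 2
5 duplicate windows → 16 − 5 = 11 distinct.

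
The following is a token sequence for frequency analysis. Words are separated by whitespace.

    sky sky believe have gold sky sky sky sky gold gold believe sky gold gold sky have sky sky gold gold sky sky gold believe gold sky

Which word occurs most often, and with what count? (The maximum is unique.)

Unigram frequencies (highest first):
  sky: 13
  gold: 9
  believe: 3
  have: 2

"sky", 13 times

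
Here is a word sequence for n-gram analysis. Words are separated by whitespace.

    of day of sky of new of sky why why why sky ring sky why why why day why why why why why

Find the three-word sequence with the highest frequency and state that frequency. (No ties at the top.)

Trigram frequencies (highest first):
  why why why: 5
  sky why why: 2
  of day of: 1
  day of sky: 1
  of sky of: 1
  sky of new: 1
  … (10 more, each ≤ 1)

"why why why", 5 times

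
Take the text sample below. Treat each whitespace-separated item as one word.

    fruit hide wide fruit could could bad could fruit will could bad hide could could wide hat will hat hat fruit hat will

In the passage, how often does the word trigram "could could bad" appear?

Scanning the 21 overlapping trigram windows for "could could bad":
  position 5–7: could could bad

1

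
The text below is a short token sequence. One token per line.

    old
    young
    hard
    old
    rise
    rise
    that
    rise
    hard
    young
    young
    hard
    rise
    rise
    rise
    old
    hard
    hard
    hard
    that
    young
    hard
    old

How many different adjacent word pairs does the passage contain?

16

23 tokens → 22 bigram windows in total.
Repeated bigrams (each contributes count−1 duplicates):
  rise rise: 3
  young hard: 3
  hard hard: 2
  hard old: 2
6 duplicate windows → 22 − 6 = 16 distinct.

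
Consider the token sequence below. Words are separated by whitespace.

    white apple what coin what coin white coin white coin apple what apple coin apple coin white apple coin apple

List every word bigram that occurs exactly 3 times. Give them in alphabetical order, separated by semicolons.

apple coin; coin apple; coin white

Bigram counts meeting the condition (exactly 3 times):
  apple coin: 3
  coin apple: 3
  coin white: 3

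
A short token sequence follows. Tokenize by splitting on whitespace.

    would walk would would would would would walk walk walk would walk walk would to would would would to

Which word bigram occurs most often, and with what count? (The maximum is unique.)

Bigram frequencies (highest first):
  would would: 6
  would walk: 3
  walk would: 3
  walk walk: 3
  would to: 2
  to would: 1

"would would", 6 times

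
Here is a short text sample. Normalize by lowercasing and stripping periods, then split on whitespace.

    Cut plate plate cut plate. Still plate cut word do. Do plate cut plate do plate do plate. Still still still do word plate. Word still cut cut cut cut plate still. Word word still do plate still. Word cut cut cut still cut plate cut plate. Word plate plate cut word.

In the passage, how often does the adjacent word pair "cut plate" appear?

6

Scanning the 51 overlapping bigram windows for "cut plate":
  position 1–2: cut plate
  position 4–5: cut plate
  position 13–14: cut plate
  position 30–31: cut plate
  position 44–45: cut plate
  position 46–47: cut plate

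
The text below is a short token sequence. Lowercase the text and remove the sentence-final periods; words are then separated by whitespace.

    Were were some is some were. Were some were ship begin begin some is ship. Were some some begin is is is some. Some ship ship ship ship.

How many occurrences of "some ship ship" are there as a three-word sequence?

Scanning the 26 overlapping trigram windows for "some ship ship":
  position 24–26: some ship ship

1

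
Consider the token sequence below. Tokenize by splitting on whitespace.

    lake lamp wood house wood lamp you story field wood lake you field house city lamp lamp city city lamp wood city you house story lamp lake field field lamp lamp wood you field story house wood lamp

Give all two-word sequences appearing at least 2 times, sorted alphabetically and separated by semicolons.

Bigram counts meeting the condition (at least 2 times):
  city lamp: 2
  house wood: 2
  lamp lamp: 2
  lamp wood: 3
  wood lamp: 2
  you field: 2

city lamp; house wood; lamp lamp; lamp wood; wood lamp; you field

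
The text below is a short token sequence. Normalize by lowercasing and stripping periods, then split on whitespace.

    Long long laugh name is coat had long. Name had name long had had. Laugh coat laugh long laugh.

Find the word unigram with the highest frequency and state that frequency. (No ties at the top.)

"long", 5 times

Unigram frequencies (highest first):
  long: 5
  laugh: 4
  had: 4
  name: 3
  coat: 2
  is: 1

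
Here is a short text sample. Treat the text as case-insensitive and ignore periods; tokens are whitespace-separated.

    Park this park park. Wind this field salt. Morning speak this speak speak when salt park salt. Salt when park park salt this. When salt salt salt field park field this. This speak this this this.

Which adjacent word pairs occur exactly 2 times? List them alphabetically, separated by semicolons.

Bigram counts meeting the condition (exactly 2 times):
  park park: 2
  park salt: 2
  speak this: 2
  this speak: 2
  when salt: 2

park park; park salt; speak this; this speak; when salt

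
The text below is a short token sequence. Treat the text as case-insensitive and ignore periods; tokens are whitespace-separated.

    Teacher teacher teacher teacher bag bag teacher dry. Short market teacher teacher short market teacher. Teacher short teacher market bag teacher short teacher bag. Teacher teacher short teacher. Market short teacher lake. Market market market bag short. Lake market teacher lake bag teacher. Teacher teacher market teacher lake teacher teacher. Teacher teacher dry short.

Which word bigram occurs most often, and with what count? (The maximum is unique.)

Bigram frequencies (highest first):
  teacher teacher: 11
  bag teacher: 4
  market teacher: 4
  teacher short: 4
  short teacher: 4
  teacher market: 3
  … (14 more, each ≤ 3)

"teacher teacher", 11 times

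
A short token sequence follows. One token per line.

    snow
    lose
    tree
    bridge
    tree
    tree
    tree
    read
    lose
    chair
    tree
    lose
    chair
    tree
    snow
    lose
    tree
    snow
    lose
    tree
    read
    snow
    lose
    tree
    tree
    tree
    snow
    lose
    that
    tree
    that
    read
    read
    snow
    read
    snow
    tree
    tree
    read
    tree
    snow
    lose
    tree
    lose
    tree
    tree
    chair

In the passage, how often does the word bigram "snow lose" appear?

6

Scanning the 46 overlapping bigram windows for "snow lose":
  position 1–2: snow lose
  position 15–16: snow lose
  position 18–19: snow lose
  position 22–23: snow lose
  position 27–28: snow lose
  position 41–42: snow lose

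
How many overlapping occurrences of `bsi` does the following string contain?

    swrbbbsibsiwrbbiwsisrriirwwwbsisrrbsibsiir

Sliding a length-3 window over the 42 characters (40 positions):
  position 6–8: bsi
  position 9–11: bsi
  position 29–31: bsi
  position 35–37: bsi
  position 38–40: bsi

5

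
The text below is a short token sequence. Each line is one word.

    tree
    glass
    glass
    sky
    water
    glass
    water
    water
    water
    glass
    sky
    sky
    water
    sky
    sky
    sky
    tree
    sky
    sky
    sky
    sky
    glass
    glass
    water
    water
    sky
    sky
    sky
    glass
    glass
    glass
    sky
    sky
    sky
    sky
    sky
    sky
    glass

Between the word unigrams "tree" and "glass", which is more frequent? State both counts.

"glass" (10 vs 2)

"tree": 2 occurrences
"glass": 10 occurrences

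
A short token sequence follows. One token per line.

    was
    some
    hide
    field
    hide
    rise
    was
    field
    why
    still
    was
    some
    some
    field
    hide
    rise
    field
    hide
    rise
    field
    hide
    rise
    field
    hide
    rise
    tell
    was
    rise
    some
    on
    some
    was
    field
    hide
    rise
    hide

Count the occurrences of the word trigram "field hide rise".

6

Scanning the 34 overlapping trigram windows for "field hide rise":
  position 4–6: field hide rise
  position 14–16: field hide rise
  position 17–19: field hide rise
  position 20–22: field hide rise
  position 23–25: field hide rise
  position 33–35: field hide rise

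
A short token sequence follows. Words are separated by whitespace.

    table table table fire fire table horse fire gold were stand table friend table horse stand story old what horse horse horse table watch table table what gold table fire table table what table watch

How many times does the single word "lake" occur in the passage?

0

Scanning the 35 tokens for "lake":
  (none found)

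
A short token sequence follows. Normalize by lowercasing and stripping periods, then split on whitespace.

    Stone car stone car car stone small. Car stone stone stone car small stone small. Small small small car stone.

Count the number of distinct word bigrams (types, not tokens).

20 tokens → 19 bigram windows in total.
Repeated bigrams (each contributes count−1 duplicates):
  car stone: 4
  small small: 3
  stone car: 3
  small car: 2
  stone small: 2
  stone stone: 2
10 duplicate windows → 19 − 10 = 9 distinct.

9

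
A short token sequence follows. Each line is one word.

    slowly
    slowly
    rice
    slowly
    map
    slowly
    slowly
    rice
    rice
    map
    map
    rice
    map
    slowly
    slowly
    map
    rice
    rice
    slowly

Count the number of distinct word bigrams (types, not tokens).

19 tokens → 18 bigram windows in total.
Repeated bigrams (each contributes count−1 duplicates):
  slowly slowly: 3
  map rice: 2
  map slowly: 2
  rice map: 2
  rice rice: 2
  rice slowly: 2
  slowly map: 2
  slowly rice: 2
9 duplicate windows → 18 − 9 = 9 distinct.

9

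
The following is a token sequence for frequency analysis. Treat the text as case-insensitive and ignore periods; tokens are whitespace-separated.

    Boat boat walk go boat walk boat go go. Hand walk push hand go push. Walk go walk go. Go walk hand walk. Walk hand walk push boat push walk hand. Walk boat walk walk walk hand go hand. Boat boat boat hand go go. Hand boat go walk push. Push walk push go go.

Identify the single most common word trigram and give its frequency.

Trigram frequencies (highest first):
  walk hand walk: 3
  go go hand: 2
  hand walk push: 2
  walk walk hand: 2
  go hand boat: 2
  boat boat walk: 1
  … (41 more, each ≤ 1)

"walk hand walk", 3 times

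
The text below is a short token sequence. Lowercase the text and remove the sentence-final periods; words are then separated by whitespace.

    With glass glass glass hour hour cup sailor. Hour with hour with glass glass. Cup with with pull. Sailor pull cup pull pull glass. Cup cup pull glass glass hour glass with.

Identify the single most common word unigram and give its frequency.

"glass", 9 times

Unigram frequencies (highest first):
  glass: 9
  with: 6
  hour: 5
  cup: 5
  pull: 5
  sailor: 2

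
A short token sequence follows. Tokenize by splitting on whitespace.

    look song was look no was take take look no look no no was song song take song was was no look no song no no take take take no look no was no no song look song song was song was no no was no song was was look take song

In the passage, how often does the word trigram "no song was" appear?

1

Scanning the 50 overlapping trigram windows for "no song was":
  position 46–48: no song was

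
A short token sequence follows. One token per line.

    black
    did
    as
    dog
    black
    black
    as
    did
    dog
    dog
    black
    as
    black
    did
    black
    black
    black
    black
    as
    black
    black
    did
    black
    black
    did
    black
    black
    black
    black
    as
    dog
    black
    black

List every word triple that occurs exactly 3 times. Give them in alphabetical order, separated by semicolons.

black black as; black did black; did black black

Trigram counts meeting the condition (exactly 3 times):
  black black as: 3
  black did black: 3
  did black black: 3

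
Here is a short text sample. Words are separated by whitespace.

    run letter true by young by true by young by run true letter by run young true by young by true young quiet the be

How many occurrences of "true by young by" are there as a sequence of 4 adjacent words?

Scanning the 22 overlapping 4-gram windows for "true by young by":
  position 3–6: true by young by
  position 7–10: true by young by
  position 17–20: true by young by

3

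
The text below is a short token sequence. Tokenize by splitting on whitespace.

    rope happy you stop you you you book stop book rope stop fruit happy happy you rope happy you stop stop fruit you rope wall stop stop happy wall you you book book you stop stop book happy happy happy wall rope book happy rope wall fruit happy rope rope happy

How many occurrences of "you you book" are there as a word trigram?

Scanning the 49 overlapping trigram windows for "you you book":
  position 6–8: you you book
  position 30–32: you you book

2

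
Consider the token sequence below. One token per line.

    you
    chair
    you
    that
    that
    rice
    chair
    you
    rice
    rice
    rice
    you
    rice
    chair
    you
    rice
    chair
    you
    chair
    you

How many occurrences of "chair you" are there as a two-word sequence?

5

Scanning the 19 overlapping bigram windows for "chair you":
  position 2–3: chair you
  position 7–8: chair you
  position 14–15: chair you
  position 17–18: chair you
  position 19–20: chair you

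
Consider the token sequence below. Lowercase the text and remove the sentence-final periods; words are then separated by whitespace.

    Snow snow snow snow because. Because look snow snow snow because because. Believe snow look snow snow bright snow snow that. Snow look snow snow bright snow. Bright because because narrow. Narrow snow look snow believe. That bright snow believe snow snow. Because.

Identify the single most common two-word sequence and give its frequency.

Bigram frequencies (highest first):
  snow snow: 9
  look snow: 4
  snow because: 3
  because because: 3
  snow look: 3
  snow bright: 3
  … (13 more, each ≤ 3)

"snow snow", 9 times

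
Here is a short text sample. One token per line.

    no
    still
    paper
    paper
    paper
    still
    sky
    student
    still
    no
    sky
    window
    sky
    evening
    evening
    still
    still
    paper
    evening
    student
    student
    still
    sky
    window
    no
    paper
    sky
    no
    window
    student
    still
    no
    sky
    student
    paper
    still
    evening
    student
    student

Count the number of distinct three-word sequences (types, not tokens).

39 tokens → 37 trigram windows in total.
Repeated trigrams (each contributes count−1 duplicates):
  evening student student: 2
  still no sky: 2
  student still no: 2
3 duplicate windows → 37 − 3 = 34 distinct.

34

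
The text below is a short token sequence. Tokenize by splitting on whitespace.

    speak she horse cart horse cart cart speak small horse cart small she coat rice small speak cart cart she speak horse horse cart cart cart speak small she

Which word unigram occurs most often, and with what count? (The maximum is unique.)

Unigram frequencies (highest first):
  cart: 9
  speak: 5
  horse: 5
  she: 4
  small: 4
  coat: 1
  … (1 more, each ≤ 1)

"cart", 9 times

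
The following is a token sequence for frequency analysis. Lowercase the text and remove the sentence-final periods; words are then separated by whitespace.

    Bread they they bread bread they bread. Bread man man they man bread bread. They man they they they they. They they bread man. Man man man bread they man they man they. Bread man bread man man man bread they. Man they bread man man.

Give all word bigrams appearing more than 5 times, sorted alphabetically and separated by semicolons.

Bigram counts meeting the condition (more than 5 times):
  man man: 7
  they they: 6

man man; they they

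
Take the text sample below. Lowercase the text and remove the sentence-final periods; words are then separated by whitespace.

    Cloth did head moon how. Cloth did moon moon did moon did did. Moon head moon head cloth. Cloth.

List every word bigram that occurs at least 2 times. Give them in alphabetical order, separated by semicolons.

cloth did; did moon; head moon; moon did; moon head

Bigram counts meeting the condition (at least 2 times):
  cloth did: 2
  did moon: 3
  head moon: 2
  moon did: 2
  moon head: 2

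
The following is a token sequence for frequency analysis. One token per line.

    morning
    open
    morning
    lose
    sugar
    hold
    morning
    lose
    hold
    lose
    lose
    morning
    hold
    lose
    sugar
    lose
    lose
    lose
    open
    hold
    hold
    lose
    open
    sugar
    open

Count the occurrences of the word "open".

4

Scanning the 25 tokens for "open":
  position 2: open
  position 19: open
  position 23: open
  position 25: open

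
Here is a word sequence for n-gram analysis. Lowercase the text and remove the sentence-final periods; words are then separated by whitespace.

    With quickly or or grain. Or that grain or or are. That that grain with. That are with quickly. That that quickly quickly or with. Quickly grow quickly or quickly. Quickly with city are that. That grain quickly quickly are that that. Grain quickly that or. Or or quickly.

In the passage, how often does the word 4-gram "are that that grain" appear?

Scanning the 46 overlapping 4-gram windows for "are that that grain":
  position 11–14: are that that grain
  position 34–37: are that that grain
  position 40–43: are that that grain

3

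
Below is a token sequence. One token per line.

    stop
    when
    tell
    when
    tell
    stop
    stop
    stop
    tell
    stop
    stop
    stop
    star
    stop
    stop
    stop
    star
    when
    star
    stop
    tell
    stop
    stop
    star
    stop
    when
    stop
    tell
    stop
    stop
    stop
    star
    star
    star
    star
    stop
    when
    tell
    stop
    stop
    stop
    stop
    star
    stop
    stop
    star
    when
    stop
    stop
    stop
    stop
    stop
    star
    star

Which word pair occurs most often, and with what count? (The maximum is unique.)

"stop stop", 17 times

Bigram frequencies (highest first):
  stop stop: 17
  stop star: 7
  tell stop: 5
  star stop: 5
  star star: 4
  stop when: 3
  … (6 more, each ≤ 3)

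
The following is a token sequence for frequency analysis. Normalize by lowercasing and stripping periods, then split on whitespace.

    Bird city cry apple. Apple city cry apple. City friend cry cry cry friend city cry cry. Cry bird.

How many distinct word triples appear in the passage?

15

19 tokens → 17 trigram windows in total.
Repeated trigrams (each contributes count−1 duplicates):
  city cry apple: 2
  cry cry cry: 2
2 duplicate windows → 17 − 2 = 15 distinct.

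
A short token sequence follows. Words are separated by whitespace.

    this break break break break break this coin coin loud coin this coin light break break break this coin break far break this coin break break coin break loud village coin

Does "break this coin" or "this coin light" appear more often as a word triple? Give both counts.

"break this coin" (3 vs 1)

"break this coin": 3 occurrences
"this coin light": 1 occurrence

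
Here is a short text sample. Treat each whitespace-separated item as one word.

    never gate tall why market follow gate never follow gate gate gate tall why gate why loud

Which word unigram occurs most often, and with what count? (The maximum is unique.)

Unigram frequencies (highest first):
  gate: 6
  why: 3
  never: 2
  tall: 2
  follow: 2
  market: 1
  … (1 more, each ≤ 1)

"gate", 6 times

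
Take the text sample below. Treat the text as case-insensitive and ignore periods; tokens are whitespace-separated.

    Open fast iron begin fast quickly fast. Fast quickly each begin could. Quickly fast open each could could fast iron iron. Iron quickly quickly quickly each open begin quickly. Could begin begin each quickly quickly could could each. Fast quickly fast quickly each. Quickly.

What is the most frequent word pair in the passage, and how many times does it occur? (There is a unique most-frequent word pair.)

Bigram frequencies (highest first):
  fast quickly: 4
  quickly fast: 3
  quickly each: 3
  quickly quickly: 3
  fast iron: 2
  could could: 2
  … (23 more, each ≤ 2)

"fast quickly", 4 times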